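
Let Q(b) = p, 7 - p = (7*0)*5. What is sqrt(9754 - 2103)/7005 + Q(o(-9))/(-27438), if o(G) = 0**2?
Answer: -7/27438 + sqrt(7651)/7005 ≈ 0.012232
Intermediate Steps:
o(G) = 0
p = 7 (p = 7 - 7*0*5 = 7 - 0*5 = 7 - 1*0 = 7 + 0 = 7)
Q(b) = 7
sqrt(9754 - 2103)/7005 + Q(o(-9))/(-27438) = sqrt(9754 - 2103)/7005 + 7/(-27438) = sqrt(7651)*(1/7005) + 7*(-1/27438) = sqrt(7651)/7005 - 7/27438 = -7/27438 + sqrt(7651)/7005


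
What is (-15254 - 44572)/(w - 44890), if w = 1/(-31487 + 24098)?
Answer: 442054314/331692211 ≈ 1.3327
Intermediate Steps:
w = -1/7389 (w = 1/(-7389) = -1/7389 ≈ -0.00013534)
(-15254 - 44572)/(w - 44890) = (-15254 - 44572)/(-1/7389 - 44890) = -59826/(-331692211/7389) = -59826*(-7389/331692211) = 442054314/331692211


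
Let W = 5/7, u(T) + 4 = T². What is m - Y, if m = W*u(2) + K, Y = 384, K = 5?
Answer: -379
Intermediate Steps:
u(T) = -4 + T²
W = 5/7 (W = 5*(⅐) = 5/7 ≈ 0.71429)
m = 5 (m = 5*(-4 + 2²)/7 + 5 = 5*(-4 + 4)/7 + 5 = (5/7)*0 + 5 = 0 + 5 = 5)
m - Y = 5 - 1*384 = 5 - 384 = -379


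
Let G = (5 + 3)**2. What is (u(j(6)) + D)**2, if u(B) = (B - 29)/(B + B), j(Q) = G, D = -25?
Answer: 10017225/16384 ≈ 611.40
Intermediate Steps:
G = 64 (G = 8**2 = 64)
j(Q) = 64
u(B) = (-29 + B)/(2*B) (u(B) = (-29 + B)/((2*B)) = (-29 + B)*(1/(2*B)) = (-29 + B)/(2*B))
(u(j(6)) + D)**2 = ((1/2)*(-29 + 64)/64 - 25)**2 = ((1/2)*(1/64)*35 - 25)**2 = (35/128 - 25)**2 = (-3165/128)**2 = 10017225/16384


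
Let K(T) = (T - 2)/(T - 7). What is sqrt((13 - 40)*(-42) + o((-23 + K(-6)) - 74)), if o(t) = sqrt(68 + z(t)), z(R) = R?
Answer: sqrt(191646 + 39*I*sqrt(533))/13 ≈ 33.675 + 0.079105*I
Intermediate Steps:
K(T) = (-2 + T)/(-7 + T)
o(t) = sqrt(68 + t)
sqrt((13 - 40)*(-42) + o((-23 + K(-6)) - 74)) = sqrt((13 - 40)*(-42) + sqrt(68 + ((-23 + (-2 - 6)/(-7 - 6)) - 74))) = sqrt(-27*(-42) + sqrt(68 + ((-23 - 8/(-13)) - 74))) = sqrt(1134 + sqrt(68 + ((-23 - 1/13*(-8)) - 74))) = sqrt(1134 + sqrt(68 + ((-23 + 8/13) - 74))) = sqrt(1134 + sqrt(68 + (-291/13 - 74))) = sqrt(1134 + sqrt(68 - 1253/13)) = sqrt(1134 + sqrt(-369/13)) = sqrt(1134 + 3*I*sqrt(533)/13)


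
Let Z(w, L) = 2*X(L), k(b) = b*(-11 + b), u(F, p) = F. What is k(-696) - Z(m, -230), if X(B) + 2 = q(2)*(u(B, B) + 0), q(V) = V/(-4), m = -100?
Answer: 491846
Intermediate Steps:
q(V) = -V/4 (q(V) = V*(-¼) = -V/4)
X(B) = -2 - B/2 (X(B) = -2 + (-¼*2)*(B + 0) = -2 - B/2)
Z(w, L) = -4 - L (Z(w, L) = 2*(-2 - L/2) = -4 - L)
k(-696) - Z(m, -230) = -696*(-11 - 696) - (-4 - 1*(-230)) = -696*(-707) - (-4 + 230) = 492072 - 1*226 = 492072 - 226 = 491846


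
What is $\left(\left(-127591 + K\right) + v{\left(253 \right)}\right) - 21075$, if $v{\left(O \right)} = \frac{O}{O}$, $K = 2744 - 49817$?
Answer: $-195738$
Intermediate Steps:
$K = -47073$
$v{\left(O \right)} = 1$
$\left(\left(-127591 + K\right) + v{\left(253 \right)}\right) - 21075 = \left(\left(-127591 - 47073\right) + 1\right) - 21075 = \left(-174664 + 1\right) - 21075 = -174663 - 21075 = -195738$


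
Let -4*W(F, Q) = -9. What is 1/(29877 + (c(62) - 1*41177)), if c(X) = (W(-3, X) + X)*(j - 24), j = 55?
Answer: -4/37233 ≈ -0.00010743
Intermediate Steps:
W(F, Q) = 9/4 (W(F, Q) = -1/4*(-9) = 9/4)
c(X) = 279/4 + 31*X (c(X) = (9/4 + X)*(55 - 24) = (9/4 + X)*31 = 279/4 + 31*X)
1/(29877 + (c(62) - 1*41177)) = 1/(29877 + ((279/4 + 31*62) - 1*41177)) = 1/(29877 + ((279/4 + 1922) - 41177)) = 1/(29877 + (7967/4 - 41177)) = 1/(29877 - 156741/4) = 1/(-37233/4) = -4/37233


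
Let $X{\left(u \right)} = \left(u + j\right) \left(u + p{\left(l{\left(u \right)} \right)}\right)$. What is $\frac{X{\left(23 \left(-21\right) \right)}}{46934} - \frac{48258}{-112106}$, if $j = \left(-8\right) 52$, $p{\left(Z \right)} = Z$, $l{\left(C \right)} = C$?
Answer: $\frac{803400024}{42432121} \approx 18.934$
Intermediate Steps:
$j = -416$
$X{\left(u \right)} = 2 u \left(-416 + u\right)$ ($X{\left(u \right)} = \left(u - 416\right) \left(u + u\right) = \left(-416 + u\right) 2 u = 2 u \left(-416 + u\right)$)
$\frac{X{\left(23 \left(-21\right) \right)}}{46934} - \frac{48258}{-112106} = \frac{2 \cdot 23 \left(-21\right) \left(-416 + 23 \left(-21\right)\right)}{46934} - \frac{48258}{-112106} = 2 \left(-483\right) \left(-416 - 483\right) \frac{1}{46934} - - \frac{24129}{56053} = 2 \left(-483\right) \left(-899\right) \frac{1}{46934} + \frac{24129}{56053} = 868434 \cdot \frac{1}{46934} + \frac{24129}{56053} = \frac{14007}{757} + \frac{24129}{56053} = \frac{803400024}{42432121}$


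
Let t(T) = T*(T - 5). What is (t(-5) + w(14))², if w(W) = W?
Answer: 4096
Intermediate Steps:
t(T) = T*(-5 + T)
(t(-5) + w(14))² = (-5*(-5 - 5) + 14)² = (-5*(-10) + 14)² = (50 + 14)² = 64² = 4096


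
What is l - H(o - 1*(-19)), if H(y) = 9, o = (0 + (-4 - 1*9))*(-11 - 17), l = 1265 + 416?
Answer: 1672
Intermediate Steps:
l = 1681
o = 364 (o = (0 + (-4 - 9))*(-28) = (0 - 13)*(-28) = -13*(-28) = 364)
l - H(o - 1*(-19)) = 1681 - 1*9 = 1681 - 9 = 1672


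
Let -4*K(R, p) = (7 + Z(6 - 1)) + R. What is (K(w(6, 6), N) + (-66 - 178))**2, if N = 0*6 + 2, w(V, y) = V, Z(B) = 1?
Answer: 245025/4 ≈ 61256.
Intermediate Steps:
N = 2 (N = 0 + 2 = 2)
K(R, p) = -2 - R/4 (K(R, p) = -((7 + 1) + R)/4 = -(8 + R)/4 = -2 - R/4)
(K(w(6, 6), N) + (-66 - 178))**2 = ((-2 - 1/4*6) + (-66 - 178))**2 = ((-2 - 3/2) - 244)**2 = (-7/2 - 244)**2 = (-495/2)**2 = 245025/4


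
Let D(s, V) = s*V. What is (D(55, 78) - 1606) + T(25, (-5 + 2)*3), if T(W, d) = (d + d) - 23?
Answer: 2643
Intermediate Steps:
D(s, V) = V*s
T(W, d) = -23 + 2*d (T(W, d) = 2*d - 23 = -23 + 2*d)
(D(55, 78) - 1606) + T(25, (-5 + 2)*3) = (78*55 - 1606) + (-23 + 2*((-5 + 2)*3)) = (4290 - 1606) + (-23 + 2*(-3*3)) = 2684 + (-23 + 2*(-9)) = 2684 + (-23 - 18) = 2684 - 41 = 2643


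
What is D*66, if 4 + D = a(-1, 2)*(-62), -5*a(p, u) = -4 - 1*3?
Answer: -29964/5 ≈ -5992.8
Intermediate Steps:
a(p, u) = 7/5 (a(p, u) = -(-4 - 1*3)/5 = -(-4 - 3)/5 = -⅕*(-7) = 7/5)
D = -454/5 (D = -4 + (7/5)*(-62) = -4 - 434/5 = -454/5 ≈ -90.800)
D*66 = -454/5*66 = -29964/5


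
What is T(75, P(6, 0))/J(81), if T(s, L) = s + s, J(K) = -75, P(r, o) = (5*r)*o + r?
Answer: -2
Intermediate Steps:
P(r, o) = r + 5*o*r (P(r, o) = 5*o*r + r = r + 5*o*r)
T(s, L) = 2*s
T(75, P(6, 0))/J(81) = (2*75)/(-75) = 150*(-1/75) = -2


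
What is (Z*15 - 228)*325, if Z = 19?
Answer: 18525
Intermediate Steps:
(Z*15 - 228)*325 = (19*15 - 228)*325 = (285 - 228)*325 = 57*325 = 18525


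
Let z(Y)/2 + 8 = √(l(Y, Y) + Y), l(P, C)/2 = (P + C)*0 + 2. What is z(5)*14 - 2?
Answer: -142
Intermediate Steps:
l(P, C) = 4 (l(P, C) = 2*((P + C)*0 + 2) = 2*((C + P)*0 + 2) = 2*(0 + 2) = 2*2 = 4)
z(Y) = -16 + 2*√(4 + Y)
z(5)*14 - 2 = (-16 + 2*√(4 + 5))*14 - 2 = (-16 + 2*√9)*14 - 2 = (-16 + 2*3)*14 - 2 = (-16 + 6)*14 - 2 = -10*14 - 2 = -140 - 2 = -142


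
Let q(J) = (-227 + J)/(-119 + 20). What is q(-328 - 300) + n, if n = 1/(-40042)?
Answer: 3803979/440462 ≈ 8.6363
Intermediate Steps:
q(J) = 227/99 - J/99 (q(J) = (-227 + J)/(-99) = (-227 + J)*(-1/99) = 227/99 - J/99)
n = -1/40042 ≈ -2.4974e-5
q(-328 - 300) + n = (227/99 - (-328 - 300)/99) - 1/40042 = (227/99 - 1/99*(-628)) - 1/40042 = (227/99 + 628/99) - 1/40042 = 95/11 - 1/40042 = 3803979/440462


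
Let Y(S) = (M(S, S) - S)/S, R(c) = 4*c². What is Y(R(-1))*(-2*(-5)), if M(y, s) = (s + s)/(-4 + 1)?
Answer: -50/3 ≈ -16.667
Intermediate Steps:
M(y, s) = -2*s/3 (M(y, s) = (2*s)/(-3) = (2*s)*(-⅓) = -2*s/3)
Y(S) = -5/3 (Y(S) = (-2*S/3 - S)/S = (-5*S/3)/S = -5/3)
Y(R(-1))*(-2*(-5)) = -(-10)*(-5)/3 = -5/3*10 = -50/3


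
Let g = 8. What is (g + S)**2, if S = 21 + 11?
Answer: 1600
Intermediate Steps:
S = 32
(g + S)**2 = (8 + 32)**2 = 40**2 = 1600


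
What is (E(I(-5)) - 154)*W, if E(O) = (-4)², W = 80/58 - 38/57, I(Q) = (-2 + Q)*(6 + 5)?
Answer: -2852/29 ≈ -98.345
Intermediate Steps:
I(Q) = -22 + 11*Q (I(Q) = (-2 + Q)*11 = -22 + 11*Q)
W = 62/87 (W = 80*(1/58) - 38*1/57 = 40/29 - ⅔ = 62/87 ≈ 0.71264)
E(O) = 16
(E(I(-5)) - 154)*W = (16 - 154)*(62/87) = -138*62/87 = -2852/29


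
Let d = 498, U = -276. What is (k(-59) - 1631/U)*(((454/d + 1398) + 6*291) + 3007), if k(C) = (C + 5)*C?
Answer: 674744077871/34362 ≈ 1.9636e+7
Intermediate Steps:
k(C) = C*(5 + C) (k(C) = (5 + C)*C = C*(5 + C))
(k(-59) - 1631/U)*(((454/d + 1398) + 6*291) + 3007) = (-59*(5 - 59) - 1631/(-276))*(((454/498 + 1398) + 6*291) + 3007) = (-59*(-54) - 1631*(-1/276))*(((454*(1/498) + 1398) + 1746) + 3007) = (3186 + 1631/276)*(((227/249 + 1398) + 1746) + 3007) = 880967*((348329/249 + 1746) + 3007)/276 = 880967*(783083/249 + 3007)/276 = (880967/276)*(1531826/249) = 674744077871/34362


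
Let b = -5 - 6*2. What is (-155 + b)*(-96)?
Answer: 16512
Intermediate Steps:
b = -17 (b = -5 - 12 = -17)
(-155 + b)*(-96) = (-155 - 17)*(-96) = -172*(-96) = 16512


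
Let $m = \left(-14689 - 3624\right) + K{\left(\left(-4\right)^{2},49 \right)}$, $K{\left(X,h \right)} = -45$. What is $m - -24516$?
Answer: $6158$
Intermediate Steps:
$m = -18358$ ($m = \left(-14689 - 3624\right) - 45 = -18313 - 45 = -18358$)
$m - -24516 = -18358 - -24516 = -18358 + 24516 = 6158$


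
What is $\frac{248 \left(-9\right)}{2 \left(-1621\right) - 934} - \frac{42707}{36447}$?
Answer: $- \frac{1347149}{2113926} \approx -0.63727$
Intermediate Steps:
$\frac{248 \left(-9\right)}{2 \left(-1621\right) - 934} - \frac{42707}{36447} = - \frac{2232}{-3242 - 934} - \frac{42707}{36447} = - \frac{2232}{-4176} - \frac{42707}{36447} = \left(-2232\right) \left(- \frac{1}{4176}\right) - \frac{42707}{36447} = \frac{31}{58} - \frac{42707}{36447} = - \frac{1347149}{2113926}$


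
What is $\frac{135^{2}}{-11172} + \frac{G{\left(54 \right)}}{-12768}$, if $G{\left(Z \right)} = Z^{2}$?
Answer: $- \frac{729}{392} \approx -1.8597$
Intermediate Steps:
$\frac{135^{2}}{-11172} + \frac{G{\left(54 \right)}}{-12768} = \frac{135^{2}}{-11172} + \frac{54^{2}}{-12768} = 18225 \left(- \frac{1}{11172}\right) + 2916 \left(- \frac{1}{12768}\right) = - \frac{6075}{3724} - \frac{243}{1064} = - \frac{729}{392}$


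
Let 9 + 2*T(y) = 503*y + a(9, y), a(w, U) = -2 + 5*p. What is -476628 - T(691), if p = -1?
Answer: -1300813/2 ≈ -6.5041e+5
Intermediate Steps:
a(w, U) = -7 (a(w, U) = -2 + 5*(-1) = -2 - 5 = -7)
T(y) = -8 + 503*y/2 (T(y) = -9/2 + (503*y - 7)/2 = -9/2 + (-7 + 503*y)/2 = -9/2 + (-7/2 + 503*y/2) = -8 + 503*y/2)
-476628 - T(691) = -476628 - (-8 + (503/2)*691) = -476628 - (-8 + 347573/2) = -476628 - 1*347557/2 = -476628 - 347557/2 = -1300813/2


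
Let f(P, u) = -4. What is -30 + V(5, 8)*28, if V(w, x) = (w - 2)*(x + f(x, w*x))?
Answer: 306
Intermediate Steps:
V(w, x) = (-4 + x)*(-2 + w) (V(w, x) = (w - 2)*(x - 4) = (-2 + w)*(-4 + x) = (-4 + x)*(-2 + w))
-30 + V(5, 8)*28 = -30 + (8 - 4*5 - 2*8 + 5*8)*28 = -30 + (8 - 20 - 16 + 40)*28 = -30 + 12*28 = -30 + 336 = 306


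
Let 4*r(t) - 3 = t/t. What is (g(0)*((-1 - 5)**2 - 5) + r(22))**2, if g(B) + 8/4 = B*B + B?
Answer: 3721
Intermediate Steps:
g(B) = -2 + B + B**2 (g(B) = -2 + (B*B + B) = -2 + (B**2 + B) = -2 + (B + B**2) = -2 + B + B**2)
r(t) = 1 (r(t) = 3/4 + (t/t)/4 = 3/4 + (1/4)*1 = 3/4 + 1/4 = 1)
(g(0)*((-1 - 5)**2 - 5) + r(22))**2 = ((-2 + 0 + 0**2)*((-1 - 5)**2 - 5) + 1)**2 = ((-2 + 0 + 0)*((-6)**2 - 5) + 1)**2 = (-2*(36 - 5) + 1)**2 = (-2*31 + 1)**2 = (-62 + 1)**2 = (-61)**2 = 3721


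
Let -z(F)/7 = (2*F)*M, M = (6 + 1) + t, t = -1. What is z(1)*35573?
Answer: -2988132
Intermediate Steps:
M = 6 (M = (6 + 1) - 1 = 7 - 1 = 6)
z(F) = -84*F (z(F) = -7*2*F*6 = -84*F)
z(1)*35573 = -84*1*35573 = -84*35573 = -2988132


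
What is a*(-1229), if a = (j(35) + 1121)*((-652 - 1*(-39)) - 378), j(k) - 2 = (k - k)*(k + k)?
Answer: 1367745497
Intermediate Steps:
j(k) = 2 (j(k) = 2 + (k - k)*(k + k) = 2 + 0*(2*k) = 2 + 0 = 2)
a = -1112893 (a = (2 + 1121)*((-652 - 1*(-39)) - 378) = 1123*((-652 + 39) - 378) = 1123*(-613 - 378) = 1123*(-991) = -1112893)
a*(-1229) = -1112893*(-1229) = 1367745497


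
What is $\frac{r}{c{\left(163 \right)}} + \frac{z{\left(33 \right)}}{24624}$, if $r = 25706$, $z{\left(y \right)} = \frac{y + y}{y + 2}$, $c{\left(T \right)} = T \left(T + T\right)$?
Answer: $\frac{1846497179}{3816371160} \approx 0.48384$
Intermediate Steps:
$c{\left(T \right)} = 2 T^{2}$ ($c{\left(T \right)} = T 2 T = 2 T^{2}$)
$z{\left(y \right)} = \frac{2 y}{2 + y}$
$\frac{r}{c{\left(163 \right)}} + \frac{z{\left(33 \right)}}{24624} = \frac{25706}{2 \cdot 163^{2}} + \frac{2 \cdot 33 \frac{1}{2 + 33}}{24624} = \frac{25706}{2 \cdot 26569} + 2 \cdot 33 \cdot \frac{1}{35} \cdot \frac{1}{24624} = \frac{25706}{53138} + 2 \cdot 33 \cdot \frac{1}{35} \cdot \frac{1}{24624} = 25706 \cdot \frac{1}{53138} + \frac{66}{35} \cdot \frac{1}{24624} = \frac{12853}{26569} + \frac{11}{143640} = \frac{1846497179}{3816371160}$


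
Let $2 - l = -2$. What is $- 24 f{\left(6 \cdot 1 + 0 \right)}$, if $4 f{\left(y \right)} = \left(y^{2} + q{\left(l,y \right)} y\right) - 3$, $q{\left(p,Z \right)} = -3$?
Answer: $-90$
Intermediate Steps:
$l = 4$ ($l = 2 - -2 = 2 + 2 = 4$)
$f{\left(y \right)} = - \frac{3}{4} - \frac{3 y}{4} + \frac{y^{2}}{4}$ ($f{\left(y \right)} = \frac{\left(y^{2} - 3 y\right) - 3}{4} = \frac{-3 + y^{2} - 3 y}{4} = - \frac{3}{4} - \frac{3 y}{4} + \frac{y^{2}}{4}$)
$- 24 f{\left(6 \cdot 1 + 0 \right)} = - 24 \left(- \frac{3}{4} - \frac{3 \left(6 \cdot 1 + 0\right)}{4} + \frac{\left(6 \cdot 1 + 0\right)^{2}}{4}\right) = - 24 \left(- \frac{3}{4} - \frac{3 \left(6 + 0\right)}{4} + \frac{\left(6 + 0\right)^{2}}{4}\right) = - 24 \left(- \frac{3}{4} - \frac{9}{2} + \frac{6^{2}}{4}\right) = - 24 \left(- \frac{3}{4} - \frac{9}{2} + \frac{1}{4} \cdot 36\right) = - 24 \left(- \frac{3}{4} - \frac{9}{2} + 9\right) = \left(-24\right) \frac{15}{4} = -90$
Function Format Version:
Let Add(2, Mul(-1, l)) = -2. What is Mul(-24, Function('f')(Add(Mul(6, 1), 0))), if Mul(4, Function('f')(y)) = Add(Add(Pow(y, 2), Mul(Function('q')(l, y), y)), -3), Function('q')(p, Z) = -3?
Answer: -90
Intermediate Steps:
l = 4 (l = Add(2, Mul(-1, -2)) = Add(2, 2) = 4)
Function('f')(y) = Add(Rational(-3, 4), Mul(Rational(-3, 4), y), Mul(Rational(1, 4), Pow(y, 2))) (Function('f')(y) = Mul(Rational(1, 4), Add(Add(Pow(y, 2), Mul(-3, y)), -3)) = Mul(Rational(1, 4), Add(-3, Pow(y, 2), Mul(-3, y))) = Add(Rational(-3, 4), Mul(Rational(-3, 4), y), Mul(Rational(1, 4), Pow(y, 2))))
Mul(-24, Function('f')(Add(Mul(6, 1), 0))) = Mul(-24, Add(Rational(-3, 4), Mul(Rational(-3, 4), Add(Mul(6, 1), 0)), Mul(Rational(1, 4), Pow(Add(Mul(6, 1), 0), 2)))) = Mul(-24, Add(Rational(-3, 4), Mul(Rational(-3, 4), Add(6, 0)), Mul(Rational(1, 4), Pow(Add(6, 0), 2)))) = Mul(-24, Add(Rational(-3, 4), Mul(Rational(-3, 4), 6), Mul(Rational(1, 4), Pow(6, 2)))) = Mul(-24, Add(Rational(-3, 4), Rational(-9, 2), Mul(Rational(1, 4), 36))) = Mul(-24, Add(Rational(-3, 4), Rational(-9, 2), 9)) = Mul(-24, Rational(15, 4)) = -90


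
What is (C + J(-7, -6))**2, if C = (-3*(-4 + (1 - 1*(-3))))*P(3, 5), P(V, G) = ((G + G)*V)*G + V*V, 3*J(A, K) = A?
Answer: 49/9 ≈ 5.4444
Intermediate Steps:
J(A, K) = A/3
P(V, G) = V**2 + 2*V*G**2 (P(V, G) = ((2*G)*V)*G + V**2 = (2*G*V)*G + V**2 = 2*V*G**2 + V**2 = V**2 + 2*V*G**2)
C = 0 (C = (-3*(-4 + (1 - 1*(-3))))*(3*(3 + 2*5**2)) = (-3*(-4 + (1 + 3)))*(3*(3 + 2*25)) = (-3*(-4 + 4))*(3*(3 + 50)) = (-3*0)*(3*53) = 0*159 = 0)
(C + J(-7, -6))**2 = (0 + (1/3)*(-7))**2 = (0 - 7/3)**2 = (-7/3)**2 = 49/9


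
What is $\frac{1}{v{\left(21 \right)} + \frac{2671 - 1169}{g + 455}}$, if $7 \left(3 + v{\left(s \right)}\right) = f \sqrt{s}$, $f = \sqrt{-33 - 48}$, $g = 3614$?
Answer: $- \frac{304910515}{4825472098} - \frac{149010849 i \sqrt{21}}{4825472098} \approx -0.063188 - 0.14151 i$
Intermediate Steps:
$f = 9 i$ ($f = \sqrt{-81} = 9 i \approx 9.0 i$)
$v{\left(s \right)} = -3 + \frac{9 i \sqrt{s}}{7}$
$\frac{1}{v{\left(21 \right)} + \frac{2671 - 1169}{g + 455}} = \frac{1}{\left(-3 + \frac{9 i \sqrt{21}}{7}\right) + \frac{2671 - 1169}{3614 + 455}} = \frac{1}{\left(-3 + \frac{9 i \sqrt{21}}{7}\right) + \frac{1502}{4069}} = \frac{1}{- \frac{10705}{4069} + \frac{9 i \sqrt{21}}{7}}$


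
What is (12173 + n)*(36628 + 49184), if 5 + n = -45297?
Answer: -2842865748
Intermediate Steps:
n = -45302 (n = -5 - 45297 = -45302)
(12173 + n)*(36628 + 49184) = (12173 - 45302)*(36628 + 49184) = -33129*85812 = -2842865748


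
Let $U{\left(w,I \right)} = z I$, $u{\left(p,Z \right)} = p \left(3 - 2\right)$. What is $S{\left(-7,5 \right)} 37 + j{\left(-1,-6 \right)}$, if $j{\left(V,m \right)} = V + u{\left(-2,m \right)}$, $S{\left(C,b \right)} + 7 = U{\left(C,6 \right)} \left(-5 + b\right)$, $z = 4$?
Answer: $-262$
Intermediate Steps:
$u{\left(p,Z \right)} = p$ ($u{\left(p,Z \right)} = p 1 = p$)
$U{\left(w,I \right)} = 4 I$
$S{\left(C,b \right)} = -127 + 24 b$ ($S{\left(C,b \right)} = -7 + 4 \cdot 6 \left(-5 + b\right) = -7 + 24 \left(-5 + b\right) = -7 + \left(-120 + 24 b\right) = -127 + 24 b$)
$j{\left(V,m \right)} = -2 + V$ ($j{\left(V,m \right)} = V - 2 = -2 + V$)
$S{\left(-7,5 \right)} 37 + j{\left(-1,-6 \right)} = \left(-127 + 24 \cdot 5\right) 37 - 3 = \left(-127 + 120\right) 37 - 3 = \left(-7\right) 37 - 3 = -259 - 3 = -262$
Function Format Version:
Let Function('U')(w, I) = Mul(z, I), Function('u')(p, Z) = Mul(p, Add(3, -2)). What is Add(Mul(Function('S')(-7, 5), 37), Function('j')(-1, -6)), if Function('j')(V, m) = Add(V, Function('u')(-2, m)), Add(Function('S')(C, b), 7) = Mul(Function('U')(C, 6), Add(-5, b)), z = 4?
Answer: -262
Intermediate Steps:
Function('u')(p, Z) = p (Function('u')(p, Z) = Mul(p, 1) = p)
Function('U')(w, I) = Mul(4, I)
Function('S')(C, b) = Add(-127, Mul(24, b)) (Function('S')(C, b) = Add(-7, Mul(Mul(4, 6), Add(-5, b))) = Add(-7, Mul(24, Add(-5, b))) = Add(-7, Add(-120, Mul(24, b))) = Add(-127, Mul(24, b)))
Function('j')(V, m) = Add(-2, V) (Function('j')(V, m) = Add(V, -2) = Add(-2, V))
Add(Mul(Function('S')(-7, 5), 37), Function('j')(-1, -6)) = Add(Mul(Add(-127, Mul(24, 5)), 37), Add(-2, -1)) = Add(Mul(Add(-127, 120), 37), -3) = Add(Mul(-7, 37), -3) = Add(-259, -3) = -262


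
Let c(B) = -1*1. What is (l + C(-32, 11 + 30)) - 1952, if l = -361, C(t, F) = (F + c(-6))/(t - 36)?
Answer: -39331/17 ≈ -2313.6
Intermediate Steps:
c(B) = -1
C(t, F) = (-1 + F)/(-36 + t) (C(t, F) = (F - 1)/(t - 36) = (-1 + F)/(-36 + t))
(l + C(-32, 11 + 30)) - 1952 = (-361 + (-1 + (11 + 30))/(-36 - 32)) - 1952 = (-361 + (-1 + 41)/(-68)) - 1952 = (-361 - 1/68*40) - 1952 = (-361 - 10/17) - 1952 = -6147/17 - 1952 = -39331/17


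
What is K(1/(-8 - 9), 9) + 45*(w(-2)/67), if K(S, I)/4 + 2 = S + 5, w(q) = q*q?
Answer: 16460/1139 ≈ 14.451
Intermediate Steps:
w(q) = q²
K(S, I) = 12 + 4*S (K(S, I) = -8 + 4*(S + 5) = -8 + 4*(5 + S) = -8 + (20 + 4*S) = 12 + 4*S)
K(1/(-8 - 9), 9) + 45*(w(-2)/67) = (12 + 4/(-8 - 9)) + 45*((-2)²/67) = (12 + 4/(-17)) + 45*(4*(1/67)) = (12 + 4*(-1/17)) + 45*(4/67) = (12 - 4/17) + 180/67 = 200/17 + 180/67 = 16460/1139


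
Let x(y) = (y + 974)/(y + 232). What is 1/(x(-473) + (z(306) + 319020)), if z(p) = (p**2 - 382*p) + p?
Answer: 241/71352369 ≈ 3.3776e-6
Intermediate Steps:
x(y) = (974 + y)/(232 + y)
z(p) = p**2 - 381*p
1/(x(-473) + (z(306) + 319020)) = 1/((974 - 473)/(232 - 473) + (306*(-381 + 306) + 319020)) = 1/(501/(-241) + (306*(-75) + 319020)) = 1/(-1/241*501 + (-22950 + 319020)) = 1/(-501/241 + 296070) = 1/(71352369/241) = 241/71352369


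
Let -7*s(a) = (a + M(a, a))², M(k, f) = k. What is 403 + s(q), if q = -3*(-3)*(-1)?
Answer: 2497/7 ≈ 356.71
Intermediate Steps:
q = -9 (q = 9*(-1) = -9)
s(a) = -4*a²/7 (s(a) = -(a + a)²/7 = -4*a²/7)
403 + s(q) = 403 - 4/7*(-9)² = 403 - 4/7*81 = 403 - 324/7 = 2497/7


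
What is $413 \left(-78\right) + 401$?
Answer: $-31813$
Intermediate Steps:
$413 \left(-78\right) + 401 = -32214 + 401 = -31813$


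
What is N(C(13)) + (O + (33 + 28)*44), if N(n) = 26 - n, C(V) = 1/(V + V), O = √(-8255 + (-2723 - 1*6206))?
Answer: 70459/26 + 4*I*√1074 ≈ 2710.0 + 131.09*I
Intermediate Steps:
O = 4*I*√1074 (O = √(-8255 + (-2723 - 6206)) = √(-8255 - 8929) = √(-17184) = 4*I*√1074 ≈ 131.09*I)
C(V) = 1/(2*V)
N(C(13)) + (O + (33 + 28)*44) = (26 - 1/(2*13)) + (4*I*√1074 + (33 + 28)*44) = (26 - 1/(2*13)) + (4*I*√1074 + 61*44) = (26 - 1*1/26) + (4*I*√1074 + 2684) = (26 - 1/26) + (2684 + 4*I*√1074) = 675/26 + (2684 + 4*I*√1074) = 70459/26 + 4*I*√1074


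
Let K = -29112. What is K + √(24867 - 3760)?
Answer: -29112 + √21107 ≈ -28967.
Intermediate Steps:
K + √(24867 - 3760) = -29112 + √(24867 - 3760) = -29112 + √21107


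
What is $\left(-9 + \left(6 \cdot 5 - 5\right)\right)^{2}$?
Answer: $256$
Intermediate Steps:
$\left(-9 + \left(6 \cdot 5 - 5\right)\right)^{2} = \left(-9 + \left(30 - 5\right)\right)^{2} = \left(-9 + 25\right)^{2} = 16^{2} = 256$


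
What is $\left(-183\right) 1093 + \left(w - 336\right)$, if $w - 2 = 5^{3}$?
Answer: $-200228$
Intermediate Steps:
$w = 127$ ($w = 2 + 5^{3} = 2 + 125 = 127$)
$\left(-183\right) 1093 + \left(w - 336\right) = \left(-183\right) 1093 + \left(127 - 336\right) = -200019 - 209 = -200228$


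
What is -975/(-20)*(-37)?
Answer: -7215/4 ≈ -1803.8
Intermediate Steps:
-975/(-20)*(-37) = -975*(-1)/20*(-37) = -39*(-5/4)*(-37) = (195/4)*(-37) = -7215/4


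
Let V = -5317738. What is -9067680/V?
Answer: 4533840/2658869 ≈ 1.7052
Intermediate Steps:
-9067680/V = -9067680/(-5317738) = -9067680*(-1/5317738) = 4533840/2658869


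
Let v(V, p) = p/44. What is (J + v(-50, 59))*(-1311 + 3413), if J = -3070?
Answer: -141907071/22 ≈ -6.4503e+6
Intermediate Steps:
v(V, p) = p/44 (v(V, p) = p*(1/44) = p/44)
(J + v(-50, 59))*(-1311 + 3413) = (-3070 + (1/44)*59)*(-1311 + 3413) = (-3070 + 59/44)*2102 = -135021/44*2102 = -141907071/22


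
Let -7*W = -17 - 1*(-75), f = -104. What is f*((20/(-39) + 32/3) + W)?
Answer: -1360/7 ≈ -194.29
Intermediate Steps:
W = -58/7 (W = -(-17 - 1*(-75))/7 = -(-17 + 75)/7 = -⅐*58 = -58/7 ≈ -8.2857)
f*((20/(-39) + 32/3) + W) = -104*((20/(-39) + 32/3) - 58/7) = -104*((20*(-1/39) + 32*(⅓)) - 58/7) = -104*((-20/39 + 32/3) - 58/7) = -104*(132/13 - 58/7) = -104*170/91 = -1360/7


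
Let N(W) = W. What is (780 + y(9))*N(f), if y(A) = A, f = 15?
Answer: 11835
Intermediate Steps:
(780 + y(9))*N(f) = (780 + 9)*15 = 789*15 = 11835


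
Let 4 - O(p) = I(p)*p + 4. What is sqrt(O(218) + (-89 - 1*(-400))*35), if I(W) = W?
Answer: 3*I*sqrt(4071) ≈ 191.41*I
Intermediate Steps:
O(p) = -p**2 (O(p) = 4 - (p*p + 4) = 4 - (p**2 + 4) = 4 - (4 + p**2) = 4 + (-4 - p**2) = -p**2)
sqrt(O(218) + (-89 - 1*(-400))*35) = sqrt(-1*218**2 + (-89 - 1*(-400))*35) = sqrt(-1*47524 + (-89 + 400)*35) = sqrt(-47524 + 311*35) = sqrt(-47524 + 10885) = sqrt(-36639) = 3*I*sqrt(4071)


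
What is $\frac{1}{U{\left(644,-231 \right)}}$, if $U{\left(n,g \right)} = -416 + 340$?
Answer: $- \frac{1}{76} \approx -0.013158$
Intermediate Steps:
$U{\left(n,g \right)} = -76$
$\frac{1}{U{\left(644,-231 \right)}} = \frac{1}{-76} = - \frac{1}{76}$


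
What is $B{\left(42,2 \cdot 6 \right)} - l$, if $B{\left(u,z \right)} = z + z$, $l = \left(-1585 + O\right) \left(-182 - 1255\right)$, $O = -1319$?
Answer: $-4173024$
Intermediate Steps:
$l = 4173048$ ($l = \left(-1585 - 1319\right) \left(-182 - 1255\right) = \left(-2904\right) \left(-1437\right) = 4173048$)
$B{\left(u,z \right)} = 2 z$
$B{\left(42,2 \cdot 6 \right)} - l = 2 \cdot 2 \cdot 6 - 4173048 = 2 \cdot 12 - 4173048 = 24 - 4173048 = -4173024$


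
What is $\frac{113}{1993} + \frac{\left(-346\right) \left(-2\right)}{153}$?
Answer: $\frac{1396445}{304929} \approx 4.5796$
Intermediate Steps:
$\frac{113}{1993} + \frac{\left(-346\right) \left(-2\right)}{153} = 113 \cdot \frac{1}{1993} + 692 \cdot \frac{1}{153} = \frac{113}{1993} + \frac{692}{153} = \frac{1396445}{304929}$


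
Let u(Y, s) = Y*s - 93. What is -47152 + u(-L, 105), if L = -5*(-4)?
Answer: -49345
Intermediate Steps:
L = 20
u(Y, s) = -93 + Y*s
-47152 + u(-L, 105) = -47152 + (-93 - 1*20*105) = -47152 + (-93 - 20*105) = -47152 + (-93 - 2100) = -47152 - 2193 = -49345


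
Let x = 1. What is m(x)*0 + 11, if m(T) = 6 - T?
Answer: 11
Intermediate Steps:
m(x)*0 + 11 = (6 - 1*1)*0 + 11 = (6 - 1)*0 + 11 = 5*0 + 11 = 0 + 11 = 11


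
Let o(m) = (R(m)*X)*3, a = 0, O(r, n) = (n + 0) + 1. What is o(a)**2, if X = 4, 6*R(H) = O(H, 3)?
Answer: 64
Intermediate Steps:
O(r, n) = 1 + n (O(r, n) = n + 1 = 1 + n)
R(H) = 2/3 (R(H) = (1 + 3)/6 = (1/6)*4 = 2/3)
o(m) = 8 (o(m) = ((2/3)*4)*3 = (8/3)*3 = 8)
o(a)**2 = 8**2 = 64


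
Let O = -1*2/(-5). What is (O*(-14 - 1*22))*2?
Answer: -144/5 ≈ -28.800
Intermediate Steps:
O = ⅖ (O = -2*(-⅕) = ⅖ ≈ 0.40000)
(O*(-14 - 1*22))*2 = (2*(-14 - 1*22)/5)*2 = (2*(-14 - 22)/5)*2 = ((⅖)*(-36))*2 = -72/5*2 = -144/5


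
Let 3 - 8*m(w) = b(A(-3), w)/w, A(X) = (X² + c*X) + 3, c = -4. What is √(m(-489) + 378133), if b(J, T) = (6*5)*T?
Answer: √6050074/4 ≈ 614.92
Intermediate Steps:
A(X) = 3 + X² - 4*X (A(X) = (X² - 4*X) + 3 = 3 + X² - 4*X)
b(J, T) = 30*T
m(w) = -27/8 (m(w) = 3/8 - 30*w/(8*w) = 3/8 - ⅛*30 = 3/8 - 15/4 = -27/8)
√(m(-489) + 378133) = √(-27/8 + 378133) = √(3025037/8) = √6050074/4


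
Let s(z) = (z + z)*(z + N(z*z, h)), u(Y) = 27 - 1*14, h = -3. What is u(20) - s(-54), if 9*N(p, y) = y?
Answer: -5855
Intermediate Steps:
N(p, y) = y/9
u(Y) = 13 (u(Y) = 27 - 14 = 13)
s(z) = 2*z*(-1/3 + z) (s(z) = (z + z)*(z + (1/9)*(-3)) = (2*z)*(z - 1/3) = (2*z)*(-1/3 + z) = 2*z*(-1/3 + z))
u(20) - s(-54) = 13 - 2*(-54)*(-1 + 3*(-54))/3 = 13 - 2*(-54)*(-1 - 162)/3 = 13 - 2*(-54)*(-163)/3 = 13 - 1*5868 = 13 - 5868 = -5855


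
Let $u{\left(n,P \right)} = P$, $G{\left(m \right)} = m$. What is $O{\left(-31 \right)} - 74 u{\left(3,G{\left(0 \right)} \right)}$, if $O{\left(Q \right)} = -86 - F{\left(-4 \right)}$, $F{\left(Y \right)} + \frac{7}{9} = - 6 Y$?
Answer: $- \frac{983}{9} \approx -109.22$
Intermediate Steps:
$F{\left(Y \right)} = - \frac{7}{9} - 6 Y$
$O{\left(Q \right)} = - \frac{983}{9}$ ($O{\left(Q \right)} = -86 - \left(- \frac{7}{9} - -24\right) = -86 - \left(- \frac{7}{9} + 24\right) = -86 - \frac{209}{9} = - \frac{983}{9}$)
$O{\left(-31 \right)} - 74 u{\left(3,G{\left(0 \right)} \right)} = - \frac{983}{9} - 74 \cdot 0 = - \frac{983}{9} - 0 = - \frac{983}{9} + 0 = - \frac{983}{9}$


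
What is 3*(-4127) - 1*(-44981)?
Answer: 32600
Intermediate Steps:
3*(-4127) - 1*(-44981) = -12381 + 44981 = 32600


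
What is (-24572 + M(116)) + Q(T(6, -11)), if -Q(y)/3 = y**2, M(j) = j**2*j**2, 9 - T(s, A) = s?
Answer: 181039337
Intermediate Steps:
T(s, A) = 9 - s
M(j) = j**4
Q(y) = -3*y**2
(-24572 + M(116)) + Q(T(6, -11)) = (-24572 + 116**4) - 3*(9 - 1*6)**2 = (-24572 + 181063936) - 3*(9 - 6)**2 = 181039364 - 3*3**2 = 181039364 - 3*9 = 181039364 - 27 = 181039337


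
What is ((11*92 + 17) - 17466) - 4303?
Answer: -20740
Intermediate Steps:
((11*92 + 17) - 17466) - 4303 = ((1012 + 17) - 17466) - 4303 = (1029 - 17466) - 4303 = -16437 - 4303 = -20740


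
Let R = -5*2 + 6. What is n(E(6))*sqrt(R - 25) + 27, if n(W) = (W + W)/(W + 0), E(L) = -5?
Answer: 27 + 2*I*sqrt(29) ≈ 27.0 + 10.77*I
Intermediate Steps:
R = -4 (R = -10 + 6 = -4)
n(W) = 2 (n(W) = (2*W)/W = 2)
n(E(6))*sqrt(R - 25) + 27 = 2*sqrt(-4 - 25) + 27 = 2*sqrt(-29) + 27 = 2*(I*sqrt(29)) + 27 = 2*I*sqrt(29) + 27 = 27 + 2*I*sqrt(29)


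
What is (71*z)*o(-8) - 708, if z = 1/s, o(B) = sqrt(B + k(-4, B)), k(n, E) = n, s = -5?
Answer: -708 - 142*I*sqrt(3)/5 ≈ -708.0 - 49.19*I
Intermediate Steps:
o(B) = sqrt(-4 + B) (o(B) = sqrt(B - 4) = sqrt(-4 + B))
z = -1/5 (z = 1/(-5) = 1*(-1/5) = -1/5 ≈ -0.20000)
(71*z)*o(-8) - 708 = (71*(-1/5))*sqrt(-4 - 8) - 708 = -142*I*sqrt(3)/5 - 708 = -708 - 142*I*sqrt(3)/5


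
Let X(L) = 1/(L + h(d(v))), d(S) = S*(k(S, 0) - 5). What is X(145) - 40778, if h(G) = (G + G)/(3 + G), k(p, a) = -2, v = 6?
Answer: -78008301/1913 ≈ -40778.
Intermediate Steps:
d(S) = -7*S (d(S) = S*(-2 - 5) = S*(-7) = -7*S)
h(G) = 2*G/(3 + G) (h(G) = (2*G)/(3 + G) = 2*G/(3 + G))
X(L) = 1/(28/13 + L) (X(L) = 1/(L + 2*(-7*6)/(3 - 7*6)) = 1/(L + 2*(-42)/(3 - 42)) = 1/(L + 2*(-42)/(-39)) = 1/(L + 2*(-42)*(-1/39)) = 1/(L + 28/13) = 1/(28/13 + L))
X(145) - 40778 = 13/(28 + 13*145) - 40778 = 13/(28 + 1885) - 40778 = 13/1913 - 40778 = -78008301/1913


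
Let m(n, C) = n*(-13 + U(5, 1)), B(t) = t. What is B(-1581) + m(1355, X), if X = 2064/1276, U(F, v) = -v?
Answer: -20551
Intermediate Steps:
X = 516/319 (X = 2064*(1/1276) = 516/319 ≈ 1.6176)
m(n, C) = -14*n (m(n, C) = n*(-13 - 1*1) = n*(-13 - 1) = n*(-14) = -14*n)
B(-1581) + m(1355, X) = -1581 - 14*1355 = -1581 - 18970 = -20551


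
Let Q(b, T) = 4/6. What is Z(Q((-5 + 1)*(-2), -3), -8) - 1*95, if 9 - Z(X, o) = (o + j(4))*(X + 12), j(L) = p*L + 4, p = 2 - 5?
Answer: 350/3 ≈ 116.67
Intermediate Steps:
p = -3
Q(b, T) = 2/3 (Q(b, T) = 4*(1/6) = 2/3)
j(L) = 4 - 3*L (j(L) = -3*L + 4 = 4 - 3*L)
Z(X, o) = 9 - (-8 + o)*(12 + X) (Z(X, o) = 9 - (o + (4 - 3*4))*(X + 12) = 9 - (o + (4 - 12))*(12 + X) = 9 - (o - 8)*(12 + X) = 9 - (-8 + o)*(12 + X))
Z(Q((-5 + 1)*(-2), -3), -8) - 1*95 = (105 - 12*(-8) + 8*(2/3) - 1*2/3*(-8)) - 1*95 = (105 + 96 + 16/3 + 16/3) - 95 = 635/3 - 95 = 350/3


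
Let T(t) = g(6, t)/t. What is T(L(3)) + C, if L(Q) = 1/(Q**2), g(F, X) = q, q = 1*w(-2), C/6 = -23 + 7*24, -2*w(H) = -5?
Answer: 1785/2 ≈ 892.50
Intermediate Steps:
w(H) = 5/2 (w(H) = -1/2*(-5) = 5/2)
C = 870 (C = 6*(-23 + 7*24) = 6*(-23 + 168) = 6*145 = 870)
q = 5/2 (q = 1*(5/2) = 5/2 ≈ 2.5000)
g(F, X) = 5/2
L(Q) = Q**(-2)
T(t) = 5/(2*t)
T(L(3)) + C = 5/(2*(3**(-2))) + 870 = 5/(2*(1/9)) + 870 = (5/2)*9 + 870 = 45/2 + 870 = 1785/2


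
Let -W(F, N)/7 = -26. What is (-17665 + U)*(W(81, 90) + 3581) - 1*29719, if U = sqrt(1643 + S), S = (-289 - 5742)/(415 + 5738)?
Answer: -66503114 + 7526*sqrt(15541475061)/6153 ≈ -6.6351e+7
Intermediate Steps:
W(F, N) = 182 (W(F, N) = -7*(-26) = 182)
S = -6031/6153 ≈ -0.98017
U = 2*sqrt(15541475061)/6153 (U = sqrt(1643 - 6031/6153) = sqrt(10103348/6153) = 2*sqrt(15541475061)/6153 ≈ 40.522)
(-17665 + U)*(W(81, 90) + 3581) - 1*29719 = (-17665 + 2*sqrt(15541475061)/6153)*(182 + 3581) - 1*29719 = (-17665 + 2*sqrt(15541475061)/6153)*3763 - 29719 = (-66473395 + 7526*sqrt(15541475061)/6153) - 29719 = -66503114 + 7526*sqrt(15541475061)/6153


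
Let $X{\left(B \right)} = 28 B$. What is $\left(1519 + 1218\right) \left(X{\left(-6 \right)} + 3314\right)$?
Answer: $8610602$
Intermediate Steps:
$\left(1519 + 1218\right) \left(X{\left(-6 \right)} + 3314\right) = \left(1519 + 1218\right) \left(28 \left(-6\right) + 3314\right) = 2737 \left(-168 + 3314\right) = 2737 \cdot 3146 = 8610602$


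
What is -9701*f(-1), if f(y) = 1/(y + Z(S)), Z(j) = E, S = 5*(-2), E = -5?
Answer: 9701/6 ≈ 1616.8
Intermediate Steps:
S = -10
Z(j) = -5
f(y) = 1/(-5 + y) (f(y) = 1/(y - 5) = 1/(-5 + y))
-9701*f(-1) = -9701/(-5 - 1) = -9701/(-6) = -9701*(-⅙) = 9701/6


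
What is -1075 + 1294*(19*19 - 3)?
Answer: 462177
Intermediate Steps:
-1075 + 1294*(19*19 - 3) = -1075 + 1294*(361 - 3) = -1075 + 1294*358 = -1075 + 463252 = 462177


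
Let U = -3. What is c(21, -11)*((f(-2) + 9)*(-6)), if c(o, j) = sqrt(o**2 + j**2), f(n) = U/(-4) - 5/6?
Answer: -107*sqrt(562)/2 ≈ -1268.3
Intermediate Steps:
f(n) = -1/12 (f(n) = -3/(-4) - 5/6 = -3*(-1/4) - 5*1/6 = 3/4 - 5/6 = -1/12)
c(o, j) = sqrt(j**2 + o**2)
c(21, -11)*((f(-2) + 9)*(-6)) = sqrt((-11)**2 + 21**2)*((-1/12 + 9)*(-6)) = sqrt(121 + 441)*((107/12)*(-6)) = sqrt(562)*(-107/2) = -107*sqrt(562)/2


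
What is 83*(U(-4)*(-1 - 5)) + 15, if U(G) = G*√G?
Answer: 15 + 3984*I ≈ 15.0 + 3984.0*I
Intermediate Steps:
U(G) = G^(3/2)
83*(U(-4)*(-1 - 5)) + 15 = 83*((-4)^(3/2)*(-1 - 5)) + 15 = 83*(-8*I*(-6)) + 15 = 83*(48*I) + 15 = 3984*I + 15 = 15 + 3984*I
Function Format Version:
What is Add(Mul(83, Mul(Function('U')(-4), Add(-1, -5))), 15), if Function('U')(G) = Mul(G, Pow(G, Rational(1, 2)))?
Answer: Add(15, Mul(3984, I)) ≈ Add(15.000, Mul(3984.0, I))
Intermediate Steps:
Function('U')(G) = Pow(G, Rational(3, 2))
Add(Mul(83, Mul(Function('U')(-4), Add(-1, -5))), 15) = Add(Mul(83, Mul(Pow(-4, Rational(3, 2)), Add(-1, -5))), 15) = Add(Mul(83, Mul(Mul(-8, I), -6)), 15) = Add(Mul(83, Mul(48, I)), 15) = Add(Mul(3984, I), 15) = Add(15, Mul(3984, I))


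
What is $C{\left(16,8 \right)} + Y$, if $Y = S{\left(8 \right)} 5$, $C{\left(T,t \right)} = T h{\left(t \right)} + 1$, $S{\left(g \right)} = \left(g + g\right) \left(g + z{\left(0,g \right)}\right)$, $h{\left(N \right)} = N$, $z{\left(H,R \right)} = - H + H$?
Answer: $769$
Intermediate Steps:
$z{\left(H,R \right)} = 0$
$S{\left(g \right)} = 2 g^{2}$ ($S{\left(g \right)} = \left(g + g\right) \left(g + 0\right) = 2 g g = 2 g^{2}$)
$C{\left(T,t \right)} = 1 + T t$ ($C{\left(T,t \right)} = T t + 1 = 1 + T t$)
$Y = 640$ ($Y = 2 \cdot 8^{2} \cdot 5 = 2 \cdot 64 \cdot 5 = 128 \cdot 5 = 640$)
$C{\left(16,8 \right)} + Y = \left(1 + 16 \cdot 8\right) + 640 = \left(1 + 128\right) + 640 = 129 + 640 = 769$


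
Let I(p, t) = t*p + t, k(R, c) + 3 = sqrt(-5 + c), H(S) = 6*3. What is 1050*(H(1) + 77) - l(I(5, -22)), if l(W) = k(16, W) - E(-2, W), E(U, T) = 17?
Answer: 99770 - I*sqrt(137) ≈ 99770.0 - 11.705*I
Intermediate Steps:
H(S) = 18
k(R, c) = -3 + sqrt(-5 + c)
I(p, t) = t + p*t (I(p, t) = p*t + t = t + p*t)
l(W) = -20 + sqrt(-5 + W) (l(W) = (-3 + sqrt(-5 + W)) - 1*17 = (-3 + sqrt(-5 + W)) - 17 = -20 + sqrt(-5 + W))
1050*(H(1) + 77) - l(I(5, -22)) = 1050*(18 + 77) - (-20 + sqrt(-5 - 22*(1 + 5))) = 1050*95 - (-20 + sqrt(-5 - 22*6)) = 99750 - (-20 + sqrt(-5 - 132)) = 99750 - (-20 + sqrt(-137)) = 99750 - (-20 + I*sqrt(137)) = 99750 + (20 - I*sqrt(137)) = 99770 - I*sqrt(137)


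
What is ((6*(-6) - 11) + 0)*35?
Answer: -1645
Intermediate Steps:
((6*(-6) - 11) + 0)*35 = ((-36 - 11) + 0)*35 = (-47 + 0)*35 = -47*35 = -1645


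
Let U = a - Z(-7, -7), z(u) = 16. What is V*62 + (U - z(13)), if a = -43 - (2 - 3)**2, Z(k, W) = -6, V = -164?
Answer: -10222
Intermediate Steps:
a = -44 (a = -43 - 1*(-1)**2 = -43 - 1*1 = -43 - 1 = -44)
U = -38 (U = -44 - 1*(-6) = -44 + 6 = -38)
V*62 + (U - z(13)) = -164*62 + (-38 - 1*16) = -10168 + (-38 - 16) = -10168 - 54 = -10222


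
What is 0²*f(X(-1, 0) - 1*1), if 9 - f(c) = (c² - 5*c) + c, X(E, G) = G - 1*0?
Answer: 0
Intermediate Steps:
X(E, G) = G (X(E, G) = G + 0 = G)
f(c) = 9 - c² + 4*c (f(c) = 9 - ((c² - 5*c) + c) = 9 - (c² - 4*c) = 9 + (-c² + 4*c) = 9 - c² + 4*c)
0²*f(X(-1, 0) - 1*1) = 0²*(9 - (0 - 1*1)² + 4*(0 - 1*1)) = 0*(9 - (0 - 1)² + 4*(0 - 1)) = 0*(9 - 1*(-1)² + 4*(-1)) = 0*(9 - 1*1 - 4) = 0*(9 - 1 - 4) = 0*4 = 0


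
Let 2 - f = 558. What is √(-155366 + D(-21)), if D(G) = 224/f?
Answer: I*√3001834270/139 ≈ 394.17*I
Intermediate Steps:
f = -556 (f = 2 - 1*558 = 2 - 558 = -556)
D(G) = -56/139 (D(G) = 224/(-556) = 224*(-1/556) = -56/139)
√(-155366 + D(-21)) = √(-155366 - 56/139) = √(-21595930/139) = I*√3001834270/139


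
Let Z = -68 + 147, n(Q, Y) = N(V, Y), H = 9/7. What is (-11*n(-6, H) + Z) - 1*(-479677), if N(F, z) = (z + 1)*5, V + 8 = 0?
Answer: 3357412/7 ≈ 4.7963e+5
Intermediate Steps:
H = 9/7 (H = 9*(1/7) = 9/7 ≈ 1.2857)
V = -8 (V = -8 + 0 = -8)
N(F, z) = 5 + 5*z (N(F, z) = (1 + z)*5 = 5 + 5*z)
n(Q, Y) = 5 + 5*Y
Z = 79
(-11*n(-6, H) + Z) - 1*(-479677) = (-11*(5 + 5*(9/7)) + 79) - 1*(-479677) = (-11*(5 + 45/7) + 79) + 479677 = (-11*80/7 + 79) + 479677 = (-880/7 + 79) + 479677 = -327/7 + 479677 = 3357412/7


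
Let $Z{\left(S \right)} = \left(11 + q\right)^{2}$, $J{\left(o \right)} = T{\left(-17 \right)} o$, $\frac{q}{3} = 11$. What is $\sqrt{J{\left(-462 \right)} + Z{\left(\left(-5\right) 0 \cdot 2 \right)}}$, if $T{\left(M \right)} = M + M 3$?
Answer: $2 \sqrt{8338} \approx 182.63$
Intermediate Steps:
$T{\left(M \right)} = 4 M$ ($T{\left(M \right)} = M + 3 M = 4 M$)
$q = 33$ ($q = 3 \cdot 11 = 33$)
$J{\left(o \right)} = - 68 o$ ($J{\left(o \right)} = 4 \left(-17\right) o = - 68 o$)
$Z{\left(S \right)} = 1936$ ($Z{\left(S \right)} = \left(11 + 33\right)^{2} = 44^{2} = 1936$)
$\sqrt{J{\left(-462 \right)} + Z{\left(\left(-5\right) 0 \cdot 2 \right)}} = \sqrt{\left(-68\right) \left(-462\right) + 1936} = \sqrt{31416 + 1936} = \sqrt{33352} = 2 \sqrt{8338}$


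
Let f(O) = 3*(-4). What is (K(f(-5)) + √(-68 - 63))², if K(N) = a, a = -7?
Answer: (7 - I*√131)² ≈ -82.0 - 160.24*I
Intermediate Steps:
f(O) = -12
K(N) = -7
(K(f(-5)) + √(-68 - 63))² = (-7 + √(-68 - 63))² = (-7 + √(-131))² = (-7 + I*√131)²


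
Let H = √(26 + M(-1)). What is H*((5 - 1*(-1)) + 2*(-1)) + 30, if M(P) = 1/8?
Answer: 30 + √418 ≈ 50.445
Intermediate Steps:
M(P) = ⅛
H = √418/4 (H = √(26 + ⅛) = √(209/8) = √418/4 ≈ 5.1113)
H*((5 - 1*(-1)) + 2*(-1)) + 30 = (√418/4)*((5 - 1*(-1)) + 2*(-1)) + 30 = (√418/4)*((5 + 1) - 2) + 30 = (√418/4)*(6 - 2) + 30 = (√418/4)*4 + 30 = √418 + 30 = 30 + √418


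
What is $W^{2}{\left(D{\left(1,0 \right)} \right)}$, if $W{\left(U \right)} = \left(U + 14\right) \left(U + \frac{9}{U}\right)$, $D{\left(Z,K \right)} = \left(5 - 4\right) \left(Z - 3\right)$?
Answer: $6084$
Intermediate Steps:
$D{\left(Z,K \right)} = -3 + Z$ ($D{\left(Z,K \right)} = 1 \left(-3 + Z\right) = -3 + Z$)
$W{\left(U \right)} = \left(14 + U\right) \left(U + \frac{9}{U}\right)$
$W^{2}{\left(D{\left(1,0 \right)} \right)} = \left(9 + \left(-3 + 1\right)^{2} + 14 \left(-3 + 1\right) + \frac{126}{-3 + 1}\right)^{2} = \left(9 + \left(-2\right)^{2} + 14 \left(-2\right) + \frac{126}{-2}\right)^{2} = \left(9 + 4 - 28 + 126 \left(- \frac{1}{2}\right)\right)^{2} = \left(9 + 4 - 28 - 63\right)^{2} = \left(-78\right)^{2} = 6084$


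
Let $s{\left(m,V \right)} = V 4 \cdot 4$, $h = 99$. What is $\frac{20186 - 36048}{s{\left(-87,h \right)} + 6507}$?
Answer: $- \frac{15862}{8091} \approx -1.9604$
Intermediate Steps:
$s{\left(m,V \right)} = 16 V$ ($s{\left(m,V \right)} = 4 V 4 = 16 V$)
$\frac{20186 - 36048}{s{\left(-87,h \right)} + 6507} = \frac{20186 - 36048}{16 \cdot 99 + 6507} = - \frac{15862}{1584 + 6507} = - \frac{15862}{8091}$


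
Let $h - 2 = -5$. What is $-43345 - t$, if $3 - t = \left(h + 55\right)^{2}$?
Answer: $-40644$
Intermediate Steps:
$h = -3$ ($h = 2 - 5 = -3$)
$t = -2701$ ($t = 3 - \left(-3 + 55\right)^{2} = 3 - 52^{2} = 3 - 2704 = -2701$)
$-43345 - t = -43345 - -2701 = -43345 + 2701 = -40644$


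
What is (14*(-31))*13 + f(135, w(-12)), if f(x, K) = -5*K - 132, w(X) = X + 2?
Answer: -5724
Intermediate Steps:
w(X) = 2 + X
f(x, K) = -132 - 5*K
(14*(-31))*13 + f(135, w(-12)) = (14*(-31))*13 + (-132 - 5*(2 - 12)) = -434*13 + (-132 - 5*(-10)) = -5642 + (-132 + 50) = -5642 - 82 = -5724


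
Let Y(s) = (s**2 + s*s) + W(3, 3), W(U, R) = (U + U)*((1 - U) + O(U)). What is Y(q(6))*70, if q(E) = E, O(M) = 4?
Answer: 5880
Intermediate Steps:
W(U, R) = 2*U*(5 - U) (W(U, R) = (U + U)*((1 - U) + 4) = (2*U)*(5 - U) = 2*U*(5 - U))
Y(s) = 12 + 2*s**2 (Y(s) = (s**2 + s*s) + 2*3*(5 - 1*3) = (s**2 + s**2) + 2*3*(5 - 3) = 2*s**2 + 2*3*2 = 2*s**2 + 12 = 12 + 2*s**2)
Y(q(6))*70 = (12 + 2*6**2)*70 = (12 + 2*36)*70 = (12 + 72)*70 = 84*70 = 5880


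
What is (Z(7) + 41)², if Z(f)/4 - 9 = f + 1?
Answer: 11881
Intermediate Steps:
Z(f) = 40 + 4*f (Z(f) = 36 + 4*(f + 1) = 36 + 4*(1 + f) = 36 + (4 + 4*f) = 40 + 4*f)
(Z(7) + 41)² = ((40 + 4*7) + 41)² = ((40 + 28) + 41)² = (68 + 41)² = 109² = 11881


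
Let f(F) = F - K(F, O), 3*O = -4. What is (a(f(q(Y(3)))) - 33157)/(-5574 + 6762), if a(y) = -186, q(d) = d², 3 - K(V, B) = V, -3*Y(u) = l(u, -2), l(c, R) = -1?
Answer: -33343/1188 ≈ -28.066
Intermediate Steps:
O = -4/3 (O = (⅓)*(-4) = -4/3 ≈ -1.3333)
Y(u) = ⅓ (Y(u) = -⅓*(-1) = ⅓)
K(V, B) = 3 - V
f(F) = -3 + 2*F (f(F) = F - (3 - F) = F + (-3 + F) = -3 + 2*F)
(a(f(q(Y(3)))) - 33157)/(-5574 + 6762) = (-186 - 33157)/(-5574 + 6762) = -33343/1188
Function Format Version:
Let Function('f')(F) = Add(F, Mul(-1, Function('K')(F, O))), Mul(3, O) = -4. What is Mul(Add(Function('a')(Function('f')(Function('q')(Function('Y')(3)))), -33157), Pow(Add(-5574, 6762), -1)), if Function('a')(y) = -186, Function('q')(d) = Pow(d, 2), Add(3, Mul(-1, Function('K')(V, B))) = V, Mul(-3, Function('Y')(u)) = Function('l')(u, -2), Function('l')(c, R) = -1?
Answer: Rational(-33343, 1188) ≈ -28.066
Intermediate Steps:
O = Rational(-4, 3) (O = Mul(Rational(1, 3), -4) = Rational(-4, 3) ≈ -1.3333)
Function('Y')(u) = Rational(1, 3) (Function('Y')(u) = Mul(Rational(-1, 3), -1) = Rational(1, 3))
Function('K')(V, B) = Add(3, Mul(-1, V))
Function('f')(F) = Add(-3, Mul(2, F)) (Function('f')(F) = Add(F, Mul(-1, Add(3, Mul(-1, F)))) = Add(F, Add(-3, F)) = Add(-3, Mul(2, F)))
Mul(Add(Function('a')(Function('f')(Function('q')(Function('Y')(3)))), -33157), Pow(Add(-5574, 6762), -1)) = Mul(Add(-186, -33157), Pow(Add(-5574, 6762), -1)) = Mul(-33343, Pow(1188, -1)) = Mul(-33343, Rational(1, 1188)) = Rational(-33343, 1188)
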